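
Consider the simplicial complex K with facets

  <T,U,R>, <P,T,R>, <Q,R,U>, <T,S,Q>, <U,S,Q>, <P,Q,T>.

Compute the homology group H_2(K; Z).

Fix the vertex order P < Q < R < S < T < U and write every simplex with vertices in increasing order. Then dim K = 2 and the simplices of K are:

  0-simplices (6): P, Q, R, S, T, U
  1-simplices (12): PQ, PR, PT, QR, QS, QT, QU, RT, RU, ST, SU, TU
  2-simplices (6): PQT, PRT, QRU, QST, QSU, RTU

giving chain groups C_0 ≅ Z^6, C_1 ≅ Z^12, C_2 ≅ Z^6.

∂_1: C_1 → C_0 sends each edge [p,q] (with p < q) to q − p. For instance
  ∂PQ = Q − P.
The 6×12 boundary matrix has rank 5 and Smith normal form diag(1,1,1,1,1).

Boundary ∂_2: C_2 → C_1 maps a triangle to the signed sum of its edges. For instance
  ∂PRT = RT − PT + PR,
  ∂QST = ST − QT + QS.
As a 12×6 matrix over Z this has rank 6, with invariant factors (1,1,1,1,1,1).

Now H_k = ker ∂_k / im ∂_{k+1}, so:

  H_2: rank ker ∂_2 − rank ∂_3 = (6 − 6) − 0 = 0, and there is no ∂_3, so H_2 = 0.

H_2 = 0.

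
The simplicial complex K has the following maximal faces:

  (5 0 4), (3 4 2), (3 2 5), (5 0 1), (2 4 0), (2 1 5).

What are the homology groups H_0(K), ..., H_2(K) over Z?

Take the total order 0 < 1 < 2 < 3 < 4 < 5 on the vertex set. Then K (dimension 2) consists of the simplices:

  0-simplices (6): [0], [1], [2], [3], [4], [5]
  1-simplices (12): [0,1], [0,2], [0,4], [0,5], [1,2], [1,5], [2,3], [2,4], [2,5], [3,4], [3,5], [4,5]
  2-simplices (6): [0,1,5], [0,2,4], [0,4,5], [1,2,5], [2,3,4], [2,3,5]

Hence C_0 ≅ Z^6, C_1 ≅ Z^12, C_2 ≅ Z^6.

∂_1: C_1 → C_0 maps an edge to its endpoints' difference, ∂[p,q] = q − p. For instance
  ∂[0,4] = [4] − [0].
This gives a 6×12 integer matrix of rank 5; reducing to Smith normal form yields diagonal entries (1,1,1,1,1).

Boundary ∂_2: C_2 → C_1 sends each 2-simplex [p,q,r] to [q,r] − [p,r] + [p,q]. For instance
  ∂[1,2,5] = [2,5] − [1,5] + [1,2],
  ∂[0,2,4] = [2,4] − [0,4] + [0,2].
As a 12×6 matrix over Z this has rank 6, with invariant factors (1,1,1,1,1,1).

Computing H_k = (kernel of ∂_k) / (image of ∂_{k+1}):

  H_0: rank C_0 − rank ∂_1 = 6 − 5 = 1, and the invariant factors of ∂_1 are all 1, so H_0 = Z.
  H_1: rank ker ∂_1 − rank ∂_2 = (12 − 5) − 6 = 1, and the invariant factors of ∂_2 are all 1, so H_1 = Z.
  H_2: rank ker ∂_2 − rank ∂_3 = (6 − 6) − 0 = 0, and there is no ∂_3, so H_2 = 0.

H_0 ≅ Z,  H_1 ≅ Z,  H_2 = 0.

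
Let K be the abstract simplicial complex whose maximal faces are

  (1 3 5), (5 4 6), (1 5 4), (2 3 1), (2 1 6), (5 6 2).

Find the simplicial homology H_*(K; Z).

We work with the vertex ordering 1 < 2 < 3 < 4 < 5 < 6. The simplices of K, each written with vertices in increasing order, are:

  0-simplices (6): [1], [2], [3], [4], [5], [6]
  1-simplices (12): [1,2], [1,3], [1,4], [1,5], [1,6], [2,3], [2,5], [2,6], [3,5], [4,5], [4,6], [5,6]
  2-simplices (6): [1,2,3], [1,2,6], [1,3,5], [1,4,5], [2,5,6], [4,5,6]

Hence C_0 ≅ Z^6, C_1 ≅ Z^12, C_2 ≅ Z^6.

Boundary ∂_1: C_1 → C_0 is given by ∂[p,q] = [q] − [p]. For instance
  ∂[1,3] = [3] − [1].
This gives a 6×12 integer matrix of rank 5; reducing to Smith normal form yields diagonal entries (1,1,1,1,1).

The boundary map ∂_2: C_2 → C_1 acts by ∂[p,q,r] = [q,r] − [p,r] + [p,q]. For instance
  ∂[1,2,3] = [2,3] − [1,3] + [1,2],
  ∂[4,5,6] = [5,6] − [4,6] + [4,5].
The 12×6 boundary matrix has rank 6 and Smith normal form diag(1,1,1,1,1,1).

From H_k ≅ ker(∂_k) / im(∂_{k+1}) we obtain:

  H_0: rank C_0 − rank ∂_1 = 6 − 5 = 1, and the invariant factors of ∂_1 are all 1, so H_0 ≅ Z.
  H_1: rank ker ∂_1 − rank ∂_2 = (12 − 5) − 6 = 1, and the invariant factors of ∂_2 are all 1, so H_1 ≅ Z.
  H_2: rank ker ∂_2 − rank ∂_3 = (6 − 6) − 0 = 0, and there is no ∂_3, so H_2 ≅ 0.

H_0 ≅ Z,  H_1 ≅ Z,  H_2 = 0.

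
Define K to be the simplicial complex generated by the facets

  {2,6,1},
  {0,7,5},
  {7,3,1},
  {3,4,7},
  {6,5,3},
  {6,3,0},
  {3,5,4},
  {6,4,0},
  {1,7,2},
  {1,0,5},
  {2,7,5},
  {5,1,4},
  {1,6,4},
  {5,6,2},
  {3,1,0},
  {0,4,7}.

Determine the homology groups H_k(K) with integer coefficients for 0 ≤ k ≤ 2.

We work with the vertex ordering 0 < 1 < 2 < 3 < 4 < 5 < 6 < 7. The simplices of K, each written with vertices in increasing order, are:

  0-simplices (8): [0], [1], [2], [3], [4], [5], [6], [7]
  1-simplices (24): (24 of them)
  2-simplices (16): [0,1,3], [0,1,5], [0,3,6], [0,4,6], [0,4,7], [0,5,7], [1,2,6], [1,2,7], [1,3,7], [1,4,5], [1,4,6], [2,5,6], [2,5,7], [3,4,5], [3,4,7], [3,5,6]

so the chain groups are C_0 ≅ Z^8, C_1 ≅ Z^24, C_2 ≅ Z^16.

∂_1: C_1 → C_0 is given by ∂[p,q] = [q] − [p].
The 8×24 boundary matrix has rank 7 and Smith normal form diag(1,1,1,1,1,1,1).

Boundary ∂_2: C_2 → C_1 maps a triangle to the signed sum of its edges. For instance
  ∂[0,4,7] = [4,7] − [0,7] + [0,4],
  ∂[2,5,7] = [5,7] − [2,7] + [2,5].
The 24×16 boundary matrix has rank 15 and Smith normal form diag(1,1,1,1,1,1,1,1,1,1,1,1,1,1,1).

Now H_k = ker ∂_k / im ∂_{k+1}, so:

  H_0: rank C_0 − rank ∂_1 = 8 − 7 = 1, and the invariant factors of ∂_1 are all 1, so H_0 = Z.
  H_1: rank ker ∂_1 − rank ∂_2 = (24 − 7) − 15 = 2, and the invariant factors of ∂_2 are all 1, so H_1 = Z^2.
  H_2: rank ker ∂_2 − rank ∂_3 = (16 − 15) − 0 = 1, and there is no ∂_3, so H_2 = Z.

(K is a triangulation of the torus T^2.)

H_0 ≅ Z,  H_1 ≅ Z^2,  H_2 ≅ Z.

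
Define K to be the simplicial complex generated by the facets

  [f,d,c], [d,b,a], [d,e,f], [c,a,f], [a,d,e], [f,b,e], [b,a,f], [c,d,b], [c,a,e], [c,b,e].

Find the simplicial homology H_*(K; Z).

H_0 ≅ Z,  H_1 ≅ Z/2,  H_2 = 0.

Fix the vertex order a < b < c < d < e < f and write every simplex with vertices in increasing order. Then dim K = 2 and the simplices of K are:

  0-simplices (6): a, b, c, d, e, f
  1-simplices (15): ab, ac, ad, ae, af, bc, bd, be, bf, cd, ce, cf, de, df, ef
  2-simplices (10): abd, abf, ace, acf, ade, bcd, bce, bef, cdf, def

Hence C_0 ≅ Z^6, C_1 ≅ Z^15, C_2 ≅ Z^10.

Boundary ∂_1: C_1 → C_0 maps an edge to its endpoints' difference, ∂[p,q] = q − p.
The 6×15 boundary matrix has rank 5 and Smith normal form diag(1,1,1,1,1).

The boundary map ∂_2: C_2 → C_1 acts by ∂[p,q,r] = [q,r] − [p,r] + [p,q]. For instance
  ∂bef = ef − bf + be,
  ∂abf = bf − af + ab.
As a 15×10 matrix over Z this has rank 10, with invariant factors (1,1,1,1,1,1,1,1,1,2).

From H_k ≅ ker(∂_k) / im(∂_{k+1}) we obtain:

  H_0: rank C_0 − rank ∂_1 = 6 − 5 = 1, and the invariant factors of ∂_1 are all 1, so H_0 = Z.
  H_1: rank ker ∂_1 − rank ∂_2 = (15 − 5) − 10 = 0, and ∂_2 has invariant factor 2 > 1, so H_1 = Z/2.
  H_2: rank ker ∂_2 − rank ∂_3 = (10 − 10) − 0 = 0, and there is no ∂_3, so H_2 = 0.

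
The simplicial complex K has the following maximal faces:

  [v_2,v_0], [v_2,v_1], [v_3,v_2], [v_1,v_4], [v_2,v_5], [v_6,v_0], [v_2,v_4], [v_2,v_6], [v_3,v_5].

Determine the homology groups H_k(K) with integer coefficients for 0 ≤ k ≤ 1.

H_0 ≅ Z,  H_1 ≅ Z^3.

Take the total order v_0 < v_1 < v_2 < v_3 < v_4 < v_5 < v_6 on the vertex set. Then K (dimension 1) consists of the simplices:

  0-simplices (7): [v_0], [v_1], [v_2], [v_3], [v_4], [v_5], [v_6]
  1-simplices (9): [v_0,v_2], [v_0,v_6], [v_1,v_2], [v_1,v_4], [v_2,v_3], [v_2,v_4], [v_2,v_5], [v_2,v_6], [v_3,v_5]

giving chain groups C_0 ≅ Z^7, C_1 ≅ Z^9.

Boundary ∂_1: C_1 → C_0 sends each edge [p,q] (with p < q) to q − p.
As a 7×9 matrix over Z this has rank 6, with invariant factors (1,1,1,1,1,1).

From H_k ≅ ker(∂_k) / im(∂_{k+1}) we obtain:

  H_0: rank C_0 − rank ∂_1 = 7 − 6 = 1, and the invariant factors of ∂_1 are all 1, so H_0 = Z.
  H_1: rank ker ∂_1 − rank ∂_2 = (9 − 6) − 0 = 3, and there is no ∂_2, so H_1 = Z^3.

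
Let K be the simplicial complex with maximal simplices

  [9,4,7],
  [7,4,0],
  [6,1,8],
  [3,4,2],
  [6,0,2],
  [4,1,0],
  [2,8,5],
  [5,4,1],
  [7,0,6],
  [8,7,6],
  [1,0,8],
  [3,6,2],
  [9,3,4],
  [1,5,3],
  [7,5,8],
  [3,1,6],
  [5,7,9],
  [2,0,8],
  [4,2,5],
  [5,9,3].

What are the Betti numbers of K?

b_0 = 1, b_1 = 1, b_2 = 0.

Fix the vertex order 0 < 1 < 2 < 3 < 4 < 5 < 6 < 7 < 8 < 9 and write every simplex with vertices in increasing order. Then dim K = 2 and the simplices of K are:

  0-simplices (10): [0], [1], [2], [3], [4], [5], [6], [7], [8], [9]
  1-simplices (30): (30 of them)
  2-simplices (20): (20 of them)

so the chain groups are C_0 ≅ Z^10, C_1 ≅ Z^30, C_2 ≅ Z^20.

The boundary map ∂_1: C_1 → C_0 maps an edge to its endpoints' difference, ∂[p,q] = q − p.
The 10×30 boundary matrix has rank 9 and Smith normal form diag(1,1,1,1,1,1,1,1,1).

The boundary map ∂_2: C_2 → C_1 acts by ∂[p,q,r] = [q,r] − [p,r] + [p,q]. For instance
  ∂[1,3,6] = [3,6] − [1,6] + [1,3],
  ∂[0,4,7] = [4,7] − [0,7] + [0,4].
The resulting 30×20 matrix has rank 20, and its Smith normal form has invariant factors (1,1,1,1,1,1,1,1,1,1,1,1,1,1,1,1,1,1,1,2).

From H_k ≅ ker(∂_k) / im(∂_{k+1}) we obtain:

  H_0: rank C_0 − rank ∂_1 = 10 − 9 = 1, and the invariant factors of ∂_1 are all 1, so H_0 ≅ Z.
  H_1: rank ker ∂_1 − rank ∂_2 = (30 − 9) − 20 = 1, and ∂_2 has invariant factor 2 > 1, so H_1 ≅ Z ⊕ Z/2.
  H_2: rank ker ∂_2 − rank ∂_3 = (20 − 20) − 0 = 0, and there is no ∂_3, so H_2 ≅ 0.

As a check, the Euler characteristic is 10 − 30 + 20 = 0, which agrees with 1 − 1 + 0 = 0.

Hence the Betti numbers are b_0 = 1, b_1 = 1, b_2 = 0.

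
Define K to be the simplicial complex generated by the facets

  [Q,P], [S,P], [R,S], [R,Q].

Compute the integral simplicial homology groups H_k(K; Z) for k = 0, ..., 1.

H_0 = Z,  H_1 = Z.

Order the vertices as P < Q < R < S. Listing each simplex with vertices in this order, K has dimension 1 with simplices:

  0-simplices (4): P, Q, R, S
  1-simplices (4): PQ, PS, QR, RS

giving chain groups C_0 ≅ Z^4, C_1 ≅ Z^4.

Boundary ∂_1: C_1 → C_0 is given by ∂[p,q] = [q] − [p].
The resulting 4×4 matrix has rank 3, and its Smith normal form has invariant factors (1,1,1).

Reading off H_k = ker ∂_k / im ∂_{k+1}:

  H_0: rank C_0 − rank ∂_1 = 4 − 3 = 1, and the invariant factors of ∂_1 are all 1, so H_0 ≅ Z.
  H_1: rank ker ∂_1 − rank ∂_2 = (4 − 3) − 0 = 1, and there is no ∂_2, so H_1 ≅ Z.

(K is a triangulation of the circle S^1.)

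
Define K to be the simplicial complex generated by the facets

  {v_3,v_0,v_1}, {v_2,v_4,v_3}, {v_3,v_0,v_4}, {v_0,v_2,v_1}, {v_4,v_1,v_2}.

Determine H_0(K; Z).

H_0 = Z.

Order the vertices as v_0 < v_1 < v_2 < v_3 < v_4. Listing each simplex with vertices in this order, K has dimension 2 with simplices:

  0-simplices (5): [v_0], [v_1], [v_2], [v_3], [v_4]
  1-simplices (10): [v_0,v_1], [v_0,v_2], [v_0,v_3], [v_0,v_4], [v_1,v_2], [v_1,v_3], [v_1,v_4], [v_2,v_3], [v_2,v_4], [v_3,v_4]
  2-simplices (5): [v_0,v_1,v_2], [v_0,v_1,v_3], [v_0,v_3,v_4], [v_1,v_2,v_4], [v_2,v_3,v_4]

giving chain groups C_0 ≅ Z^5, C_1 ≅ Z^10, C_2 ≅ Z^5.

Boundary ∂_1: C_1 → C_0 is given by ∂[p,q] = [q] − [p]. For instance
  ∂[v_2,v_3] = [v_3] − [v_2].
The 5×10 boundary matrix has rank 4 and Smith normal form diag(1,1,1,1).

∂_2: C_2 → C_1 maps a triangle to the signed sum of its edges. For instance
  ∂[v_0,v_3,v_4] = [v_3,v_4] − [v_0,v_4] + [v_0,v_3],
  ∂[v_2,v_3,v_4] = [v_3,v_4] − [v_2,v_4] + [v_2,v_3].
The resulting 10×5 matrix has rank 5, and its Smith normal form has invariant factors (1,1,1,1,1).

From H_k ≅ ker(∂_k) / im(∂_{k+1}) we obtain:

  H_0: rank C_0 − rank ∂_1 = 5 − 4 = 1, and the invariant factors of ∂_1 are all 1, so H_0 ≅ Z.

(K is a triangulation of the Möbius band.)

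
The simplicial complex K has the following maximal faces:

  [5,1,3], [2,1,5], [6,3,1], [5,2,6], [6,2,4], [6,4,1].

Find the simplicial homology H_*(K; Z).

H_0 = Z,  H_1 = Z,  H_2 = 0.

We work with the vertex ordering 1 < 2 < 3 < 4 < 5 < 6. The simplices of K, each written with vertices in increasing order, are:

  0-simplices (6): [1], [2], [3], [4], [5], [6]
  1-simplices (12): [1,2], [1,3], [1,4], [1,5], [1,6], [2,4], [2,5], [2,6], [3,5], [3,6], [4,6], [5,6]
  2-simplices (6): [1,2,5], [1,3,5], [1,3,6], [1,4,6], [2,4,6], [2,5,6]

so the chain groups are C_0 ≅ Z^6, C_1 ≅ Z^12, C_2 ≅ Z^6.

The boundary map ∂_1: C_1 → C_0 is given by ∂[p,q] = [q] − [p].
This gives a 6×12 integer matrix of rank 5; reducing to Smith normal form yields diagonal entries (1,1,1,1,1).

Boundary ∂_2: C_2 → C_1 sends each 2-simplex [p,q,r] to [q,r] − [p,r] + [p,q]. For instance
  ∂[2,4,6] = [4,6] − [2,6] + [2,4],
  ∂[2,5,6] = [5,6] − [2,6] + [2,5].
The 12×6 boundary matrix has rank 6 and Smith normal form diag(1,1,1,1,1,1).

Reading off H_k = ker ∂_k / im ∂_{k+1}:

  H_0: rank C_0 − rank ∂_1 = 6 − 5 = 1, and the invariant factors of ∂_1 are all 1, so H_0 = Z.
  H_1: rank ker ∂_1 − rank ∂_2 = (12 − 5) − 6 = 1, and the invariant factors of ∂_2 are all 1, so H_1 = Z.
  H_2: rank ker ∂_2 − rank ∂_3 = (6 − 6) − 0 = 0, and there is no ∂_3, so H_2 = 0.

As a check, the Euler characteristic is 6 − 12 + 6 = 0, which agrees with 1 − 1 + 0 = 0.
(K is a triangulation of the cylinder S^1 x I.)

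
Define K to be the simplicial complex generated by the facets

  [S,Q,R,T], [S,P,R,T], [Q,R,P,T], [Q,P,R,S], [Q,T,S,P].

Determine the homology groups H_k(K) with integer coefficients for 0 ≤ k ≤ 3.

Take the total order P < Q < R < S < T on the vertex set. Then K (dimension 3) consists of the simplices:

  0-simplices (5): P, Q, R, S, T
  1-simplices (10): PQ, PR, PS, PT, QR, QS, QT, RS, RT, ST
  2-simplices (10): PQR, PQS, PQT, PRS, PRT, PST, QRS, QRT, QST, RST
  3-simplices (5): PQRS, PQRT, PQST, PRST, QRST

so the chain groups are C_0 ≅ Z^5, C_1 ≅ Z^10, C_2 ≅ Z^10, C_3 ≅ Z^5.

∂_1: C_1 → C_0 is given by ∂[p,q] = [q] − [p]. For instance
  ∂PS = S − P.
The resulting 5×10 matrix has rank 4, and its Smith normal form has invariant factors (1,1,1,1).

Boundary ∂_2: C_2 → C_1 acts by ∂[p,q,r] = [q,r] − [p,r] + [p,q]. For instance
  ∂QST = ST − QT + QS,
  ∂PQT = QT − PT + PQ.
The resulting 10×10 matrix has rank 6, and its Smith normal form has invariant factors (1,1,1,1,1,1).

The boundary map ∂_3: C_3 → C_2 sends each 3-simplex σ to the alternating sum Σ_i (−1)^i (σ with its i-th vertex removed). For instance
  ∂PRST = RST − PST + PRT − PRS,
  ∂PQRS = QRS − PRS + PQS − PQR.
The 10×5 boundary matrix has rank 4 and Smith normal form diag(1,1,1,1).

Now H_k = ker ∂_k / im ∂_{k+1}, so:

  H_0: rank C_0 − rank ∂_1 = 5 − 4 = 1, and the invariant factors of ∂_1 are all 1, so H_0 ≅ Z.
  H_1: rank ker ∂_1 − rank ∂_2 = (10 − 4) − 6 = 0, and the invariant factors of ∂_2 are all 1, so H_1 ≅ 0.
  H_2: rank ker ∂_2 − rank ∂_3 = (10 − 6) − 4 = 0, and the invariant factors of ∂_3 are all 1, so H_2 ≅ 0.
  H_3: rank ker ∂_3 − rank ∂_4 = (5 − 4) − 0 = 1, and there is no ∂_4, so H_3 ≅ Z.

H_0 = Z,  H_1 = 0,  H_2 = 0,  H_3 = Z.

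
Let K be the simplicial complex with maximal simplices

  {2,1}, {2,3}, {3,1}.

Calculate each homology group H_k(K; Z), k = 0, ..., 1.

H_0 = Z,  H_1 = Z.

Fix the vertex order 1 < 2 < 3 and write every simplex with vertices in increasing order. Then dim K = 1 and the simplices of K are:

  0-simplices (3): [1], [2], [3]
  1-simplices (3): [1,2], [1,3], [2,3]

Hence C_0 ≅ Z^3, C_1 ≅ Z^3.

∂_1: C_1 → C_0 is given by ∂[p,q] = [q] − [p]. For instance
  ∂[2,3] = [3] − [2].
The resulting 3×3 matrix has rank 2, and its Smith normal form has invariant factors (1,1).

From H_k ≅ ker(∂_k) / im(∂_{k+1}) we obtain:

  H_0: rank C_0 − rank ∂_1 = 3 − 2 = 1, and the invariant factors of ∂_1 are all 1, so H_0 ≅ Z.
  H_1: rank ker ∂_1 − rank ∂_2 = (3 − 2) − 0 = 1, and there is no ∂_2, so H_1 ≅ Z.

(K is a triangulation of the circle S^1.)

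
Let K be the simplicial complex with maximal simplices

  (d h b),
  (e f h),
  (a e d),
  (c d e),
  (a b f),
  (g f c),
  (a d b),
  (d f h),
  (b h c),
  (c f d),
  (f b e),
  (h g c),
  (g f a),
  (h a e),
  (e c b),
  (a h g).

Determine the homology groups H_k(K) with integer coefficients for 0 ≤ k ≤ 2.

H_0 = Z,  H_1 = Z^2,  H_2 = Z.

Take the total order a < b < c < d < e < f < g < h on the vertex set. Then K (dimension 2) consists of the simplices:

  0-simplices (8): a, b, c, d, e, f, g, h
  1-simplices (24): ab, ad, ae, af, ag, ah, bc, bd, be, bf, bh, cd, ce, cf, cg, ch, de, df, dh, ef, eh, fg, fh, gh
  2-simplices (16): abd, abf, ade, aeh, afg, agh, bce, bch, bdh, bef, cde, cdf, cfg, cgh, dfh, efh

so the chain groups are C_0 ≅ Z^8, C_1 ≅ Z^24, C_2 ≅ Z^16.

Boundary ∂_1: C_1 → C_0 sends each edge [p,q] (with p < q) to q − p.
The resulting 8×24 matrix has rank 7, and its Smith normal form has invariant factors (1,1,1,1,1,1,1).

Boundary ∂_2: C_2 → C_1 maps a triangle to the signed sum of its edges. For instance
  ∂cgh = gh − ch + cg,
  ∂afg = fg − ag + af.
This gives a 24×16 integer matrix of rank 15; reducing to Smith normal form yields diagonal entries (1,1,1,1,1,1,1,1,1,1,1,1,1,1,1).

From H_k ≅ ker(∂_k) / im(∂_{k+1}) we obtain:

  H_0: rank C_0 − rank ∂_1 = 8 − 7 = 1, and the invariant factors of ∂_1 are all 1, so H_0 ≅ Z.
  H_1: rank ker ∂_1 − rank ∂_2 = (24 − 7) − 15 = 2, and the invariant factors of ∂_2 are all 1, so H_1 ≅ Z^2.
  H_2: rank ker ∂_2 − rank ∂_3 = (16 − 15) − 0 = 1, and there is no ∂_3, so H_2 ≅ Z.

As a check, the Euler characteristic is 8 − 24 + 16 = 0, which agrees with 1 − 2 + 1 = 0.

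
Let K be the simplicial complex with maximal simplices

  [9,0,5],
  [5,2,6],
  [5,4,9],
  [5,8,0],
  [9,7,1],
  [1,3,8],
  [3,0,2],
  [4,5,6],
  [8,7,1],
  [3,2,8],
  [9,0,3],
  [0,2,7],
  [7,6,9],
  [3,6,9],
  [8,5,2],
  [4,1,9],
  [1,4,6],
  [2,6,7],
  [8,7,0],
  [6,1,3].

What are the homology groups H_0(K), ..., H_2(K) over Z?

Fix the vertex order 0 < 1 < 2 < 3 < 4 < 5 < 6 < 7 < 8 < 9 and write every simplex with vertices in increasing order. Then dim K = 2 and the simplices of K are:

  0-simplices (10): [0], [1], [2], [3], [4], [5], [6], [7], [8], [9]
  1-simplices (30): (30 of them)
  2-simplices (20): (20 of them)

Hence C_0 ≅ Z^10, C_1 ≅ Z^30, C_2 ≅ Z^20.

∂_1: C_1 → C_0 maps an edge to its endpoints' difference, ∂[p,q] = q − p. For instance
  ∂[0,5] = [5] − [0].
As a 10×30 matrix over Z this has rank 9, with invariant factors (1,1,1,1,1,1,1,1,1).

Boundary ∂_2: C_2 → C_1 sends each 2-simplex [p,q,r] to [q,r] − [p,r] + [p,q]. For instance
  ∂[1,7,8] = [7,8] − [1,8] + [1,7],
  ∂[0,3,9] = [3,9] − [0,9] + [0,3].
This gives a 30×20 integer matrix of rank 20; reducing to Smith normal form yields diagonal entries (1,1,1,1,1,1,1,1,1,1,1,1,1,1,1,1,1,1,1,2).

Reading off H_k = ker ∂_k / im ∂_{k+1}:

  H_0: rank C_0 − rank ∂_1 = 10 − 9 = 1, and the invariant factors of ∂_1 are all 1, so H_0 = Z.
  H_1: rank ker ∂_1 − rank ∂_2 = (30 − 9) − 20 = 1, and ∂_2 has invariant factor 2 > 1, so H_1 = Z ⊕ Z/2Z.
  H_2: rank ker ∂_2 − rank ∂_3 = (20 − 20) − 0 = 0, and there is no ∂_3, so H_2 = 0.

(K is a triangulation of the Klein bottle.)

H_0 = Z,  H_1 = Z ⊕ Z/2Z,  H_2 = 0.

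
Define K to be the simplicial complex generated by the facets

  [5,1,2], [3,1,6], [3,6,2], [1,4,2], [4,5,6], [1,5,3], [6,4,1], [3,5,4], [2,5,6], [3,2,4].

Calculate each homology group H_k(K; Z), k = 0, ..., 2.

Order the vertices as 1 < 2 < 3 < 4 < 5 < 6. Listing each simplex with vertices in this order, K has dimension 2 with simplices:

  0-simplices (6): [1], [2], [3], [4], [5], [6]
  1-simplices (15): [1,2], [1,3], [1,4], [1,5], [1,6], [2,3], [2,4], [2,5], [2,6], [3,4], [3,5], [3,6], [4,5], [4,6], [5,6]
  2-simplices (10): [1,2,4], [1,2,5], [1,3,5], [1,3,6], [1,4,6], [2,3,4], [2,3,6], [2,5,6], [3,4,5], [4,5,6]

so the chain groups are C_0 ≅ Z^6, C_1 ≅ Z^15, C_2 ≅ Z^10.

∂_1: C_1 → C_0 sends each edge [p,q] (with p < q) to q − p. For instance
  ∂[5,6] = [6] − [5].
As a 6×15 matrix over Z this has rank 5, with invariant factors (1,1,1,1,1).

Boundary ∂_2: C_2 → C_1 maps a triangle to the signed sum of its edges. For instance
  ∂[1,2,4] = [2,4] − [1,4] + [1,2],
  ∂[1,3,5] = [3,5] − [1,5] + [1,3].
This gives a 15×10 integer matrix of rank 10; reducing to Smith normal form yields diagonal entries (1,1,1,1,1,1,1,1,1,2).

Reading off H_k = ker ∂_k / im ∂_{k+1}:

  H_0: rank C_0 − rank ∂_1 = 6 − 5 = 1, and the invariant factors of ∂_1 are all 1, so H_0 ≅ Z.
  H_1: rank ker ∂_1 − rank ∂_2 = (15 − 5) − 10 = 0, and ∂_2 has invariant factor 2 > 1, so H_1 ≅ Z/2Z.
  H_2: rank ker ∂_2 − rank ∂_3 = (10 − 10) − 0 = 0, and there is no ∂_3, so H_2 ≅ 0.

H_0 = Z,  H_1 = Z/2Z,  H_2 = 0.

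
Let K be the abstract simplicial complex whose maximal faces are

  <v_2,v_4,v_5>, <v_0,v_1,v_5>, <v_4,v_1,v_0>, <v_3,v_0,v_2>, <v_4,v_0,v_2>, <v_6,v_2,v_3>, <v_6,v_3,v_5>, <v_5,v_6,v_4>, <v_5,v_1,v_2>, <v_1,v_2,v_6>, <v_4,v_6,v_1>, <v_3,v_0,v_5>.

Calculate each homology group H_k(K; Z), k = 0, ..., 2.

H_0 = Z,  H_1 = Z/2,  H_2 = 0.

Order the vertices as v_0 < v_1 < v_2 < v_3 < v_4 < v_5 < v_6. Listing each simplex with vertices in this order, K has dimension 2 with simplices:

  0-simplices (7): [v_0], [v_1], [v_2], [v_3], [v_4], [v_5], [v_6]
  1-simplices (18): (18 of them)
  2-simplices (12): (12 of them)

so the chain groups are C_0 ≅ Z^7, C_1 ≅ Z^18, C_2 ≅ Z^12.

Boundary ∂_1: C_1 → C_0 is given by ∂[p,q] = [q] − [p]. For instance
  ∂[v_0,v_3] = [v_3] − [v_0].
The resulting 7×18 matrix has rank 6, and its Smith normal form has invariant factors (1,1,1,1,1,1).

∂_2: C_2 → C_1 maps a triangle to the signed sum of its edges. For instance
  ∂[v_0,v_3,v_5] = [v_3,v_5] − [v_0,v_5] + [v_0,v_3],
  ∂[v_2,v_4,v_5] = [v_4,v_5] − [v_2,v_5] + [v_2,v_4].
The 18×12 boundary matrix has rank 12 and Smith normal form diag(1,1,1,1,1,1,1,1,1,1,1,2).

Now H_k = ker ∂_k / im ∂_{k+1}, so:

  H_0: rank C_0 − rank ∂_1 = 7 − 6 = 1, and the invariant factors of ∂_1 are all 1, so H_0 = Z.
  H_1: rank ker ∂_1 − rank ∂_2 = (18 − 6) − 12 = 0, and ∂_2 has invariant factor 2 > 1, so H_1 = Z/2.
  H_2: rank ker ∂_2 − rank ∂_3 = (12 − 12) − 0 = 0, and there is no ∂_3, so H_2 = 0.

As a check, the Euler characteristic is 7 − 18 + 12 = 1, which agrees with 1 − 0 + 0 = 1.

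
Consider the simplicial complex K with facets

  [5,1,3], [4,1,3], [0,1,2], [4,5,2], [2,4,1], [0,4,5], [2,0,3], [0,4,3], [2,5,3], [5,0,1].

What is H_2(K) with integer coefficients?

K has 6 vertices, 15 edges, 10 triangles.
rank ∂_2 = 10, rank ∂_3 = 0 ⇒ b_2 = 10 − 10 − 0 = 0. So H_2 ≅ 0.

H_2 = 0.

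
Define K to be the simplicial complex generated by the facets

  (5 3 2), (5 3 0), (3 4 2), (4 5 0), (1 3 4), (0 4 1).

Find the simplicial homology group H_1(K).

We work with the vertex ordering 0 < 1 < 2 < 3 < 4 < 5. The simplices of K, each written with vertices in increasing order, are:

  0-simplices (6): [0], [1], [2], [3], [4], [5]
  1-simplices (12): [0,1], [0,3], [0,4], [0,5], [1,3], [1,4], [2,3], [2,4], [2,5], [3,4], [3,5], [4,5]
  2-simplices (6): [0,1,4], [0,3,5], [0,4,5], [1,3,4], [2,3,4], [2,3,5]

Hence C_0 ≅ Z^6, C_1 ≅ Z^12, C_2 ≅ Z^6.

∂_1: C_1 → C_0 maps an edge to its endpoints' difference, ∂[p,q] = q − p.
This gives a 6×12 integer matrix of rank 5; reducing to Smith normal form yields diagonal entries (1,1,1,1,1).

Boundary ∂_2: C_2 → C_1 maps a triangle to the signed sum of its edges. For instance
  ∂[2,3,4] = [3,4] − [2,4] + [2,3],
  ∂[2,3,5] = [3,5] − [2,5] + [2,3].
The 12×6 boundary matrix has rank 6 and Smith normal form diag(1,1,1,1,1,1).

From H_k ≅ ker(∂_k) / im(∂_{k+1}) we obtain:

  H_1: rank ker ∂_1 − rank ∂_2 = (12 − 5) − 6 = 1, and the invariant factors of ∂_2 are all 1, so H_1 ≅ Z.

H_1 = Z.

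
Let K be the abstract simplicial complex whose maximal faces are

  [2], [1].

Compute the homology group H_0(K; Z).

Order the vertices as 1 < 2. Listing each simplex with vertices in this order, K has dimension 0 with simplices:

  0-simplices (2): [1], [2]

so the chain groups are C_0 ≅ Z^2.

Computing H_k = (kernel of ∂_k) / (image of ∂_{k+1}):

  H_0: rank C_0 − rank ∂_1 = 2 − 0 = 2, and there is no ∂_1, so H_0 = Z^2.

H_0 = Z^2.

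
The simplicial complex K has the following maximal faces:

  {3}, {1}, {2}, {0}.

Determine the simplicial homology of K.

Fix the vertex order 0 < 1 < 2 < 3 and write every simplex with vertices in increasing order. Then dim K = 0 and the simplices of K are:

  0-simplices (4): [0], [1], [2], [3]

Hence C_0 ≅ Z^4.

Computing H_k = (kernel of ∂_k) / (image of ∂_{k+1}):

  H_0: rank C_0 − rank ∂_1 = 4 − 0 = 4, and there is no ∂_1, so H_0 ≅ Z^4.

H_0 = Z^4.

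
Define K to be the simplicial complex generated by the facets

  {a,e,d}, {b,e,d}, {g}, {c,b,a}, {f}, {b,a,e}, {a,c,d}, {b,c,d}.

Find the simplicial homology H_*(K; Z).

H_0 = Z^3,  H_1 = 0,  H_2 = Z.

Order the vertices as a < b < c < d < e < f < g. Listing each simplex with vertices in this order, K has dimension 2 with simplices:

  0-simplices (7): a, b, c, d, e, f, g
  1-simplices (9): ab, ac, ad, ae, bc, bd, be, cd, de
  2-simplices (6): abc, abe, acd, ade, bcd, bde

Hence C_0 ≅ Z^7, C_1 ≅ Z^9, C_2 ≅ Z^6.

Boundary ∂_1: C_1 → C_0 sends each edge [p,q] (with p < q) to q − p. For instance
  ∂ae = e − a.
This gives a 7×9 integer matrix of rank 4; reducing to Smith normal form yields diagonal entries (1,1,1,1).

Boundary ∂_2: C_2 → C_1 sends each 2-simplex [p,q,r] to [q,r] − [p,r] + [p,q]. For instance
  ∂abc = bc − ac + ab,
  ∂abe = be − ae + ab.
The resulting 9×6 matrix has rank 5, and its Smith normal form has invariant factors (1,1,1,1,1).

Computing H_k = (kernel of ∂_k) / (image of ∂_{k+1}):

  H_0: rank C_0 − rank ∂_1 = 7 − 4 = 3, and the invariant factors of ∂_1 are all 1, so H_0 ≅ Z^3.
  H_1: rank ker ∂_1 − rank ∂_2 = (9 − 4) − 5 = 0, and the invariant factors of ∂_2 are all 1, so H_1 ≅ 0.
  H_2: rank ker ∂_2 − rank ∂_3 = (6 − 5) − 0 = 1, and there is no ∂_3, so H_2 ≅ Z.

As a check, the Euler characteristic is 7 − 9 + 6 = 4, which agrees with 3 − 0 + 1 = 4.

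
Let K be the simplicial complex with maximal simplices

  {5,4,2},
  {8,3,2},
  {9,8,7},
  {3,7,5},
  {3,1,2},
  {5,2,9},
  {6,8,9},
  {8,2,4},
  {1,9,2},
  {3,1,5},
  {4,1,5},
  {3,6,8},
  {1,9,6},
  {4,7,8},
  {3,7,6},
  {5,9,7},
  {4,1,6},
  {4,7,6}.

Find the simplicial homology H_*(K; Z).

H_0 ≅ Z,  H_1 ≅ Z ⊕ Z_2,  H_2 = 0.

Fix the vertex order 1 < 2 < 3 < 4 < 5 < 6 < 7 < 8 < 9 and write every simplex with vertices in increasing order. Then dim K = 2 and the simplices of K are:

  0-simplices (9): [1], [2], [3], [4], [5], [6], [7], [8], [9]
  1-simplices (27): (27 of them)
  2-simplices (18): [1,2,3], [1,2,9], [1,3,5], [1,4,5], [1,4,6], [1,6,9], [2,3,8], [2,4,5], [2,4,8], [2,5,9], [3,5,7], [3,6,7], [3,6,8], [4,6,7], [4,7,8], [5,7,9], [6,8,9], [7,8,9]

Hence C_0 ≅ Z^9, C_1 ≅ Z^27, C_2 ≅ Z^18.

The boundary map ∂_1: C_1 → C_0 sends each edge [p,q] (with p < q) to q − p. For instance
  ∂[4,7] = [7] − [4].
The 9×27 boundary matrix has rank 8 and Smith normal form diag(1,1,1,1,1,1,1,1).

∂_2: C_2 → C_1 acts by ∂[p,q,r] = [q,r] − [p,r] + [p,q]. For instance
  ∂[6,8,9] = [8,9] − [6,9] + [6,8],
  ∂[1,2,9] = [2,9] − [1,9] + [1,2].
The 27×18 boundary matrix has rank 18 and Smith normal form diag(1,1,1,1,1,1,1,1,1,1,1,1,1,1,1,1,1,2).

Reading off H_k = ker ∂_k / im ∂_{k+1}:

  H_0: rank C_0 − rank ∂_1 = 9 − 8 = 1, and the invariant factors of ∂_1 are all 1, so H_0 ≅ Z.
  H_1: rank ker ∂_1 − rank ∂_2 = (27 − 8) − 18 = 1, and ∂_2 has invariant factor 2 > 1, so H_1 ≅ Z ⊕ Z_2.
  H_2: rank ker ∂_2 − rank ∂_3 = (18 − 18) − 0 = 0, and there is no ∂_3, so H_2 ≅ 0.

As a check, the Euler characteristic is 9 − 27 + 18 = 0, which agrees with 1 − 1 + 0 = 0.
(K is a triangulation of the Klein bottle.)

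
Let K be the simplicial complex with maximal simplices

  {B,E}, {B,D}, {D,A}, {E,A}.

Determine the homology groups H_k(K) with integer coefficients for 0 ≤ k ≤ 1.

K has 4 vertices, 4 edges.
rank ∂_0 = 0, rank ∂_1 = 3 ⇒ b_0 = 4 − 0 − 3 = 1; all invariant factors of ∂_1 are 1 so no torsion. So H_0 = Z.
rank ∂_1 = 3, rank ∂_2 = 0 ⇒ b_1 = 4 − 3 − 0 = 1. So H_1 = Z.

H_0 = Z,  H_1 = Z.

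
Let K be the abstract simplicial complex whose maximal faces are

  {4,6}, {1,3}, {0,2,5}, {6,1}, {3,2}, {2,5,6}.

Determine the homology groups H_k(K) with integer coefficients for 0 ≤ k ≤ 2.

We work with the vertex ordering 0 < 1 < 2 < 3 < 4 < 5 < 6. The simplices of K, each written with vertices in increasing order, are:

  0-simplices (7): [0], [1], [2], [3], [4], [5], [6]
  1-simplices (9): [0,2], [0,5], [1,3], [1,6], [2,3], [2,5], [2,6], [4,6], [5,6]
  2-simplices (2): [0,2,5], [2,5,6]

giving chain groups C_0 ≅ Z^7, C_1 ≅ Z^9, C_2 ≅ Z^2.

The boundary map ∂_1: C_1 → C_0 sends each edge [p,q] (with p < q) to q − p. For instance
  ∂[2,6] = [6] − [2].
The 7×9 boundary matrix has rank 6 and Smith normal form diag(1,1,1,1,1,1).

∂_2: C_2 → C_1 sends each 2-simplex [p,q,r] to [q,r] − [p,r] + [p,q]. For instance
  ∂[0,2,5] = [2,5] − [0,5] + [0,2],
  ∂[2,5,6] = [5,6] − [2,6] + [2,5].
As a 9×2 matrix over Z this has rank 2, with invariant factors (1,1).

Computing H_k = (kernel of ∂_k) / (image of ∂_{k+1}):

  H_0: rank C_0 − rank ∂_1 = 7 − 6 = 1, and the invariant factors of ∂_1 are all 1, so H_0 ≅ Z.
  H_1: rank ker ∂_1 − rank ∂_2 = (9 − 6) − 2 = 1, and the invariant factors of ∂_2 are all 1, so H_1 ≅ Z.
  H_2: rank ker ∂_2 − rank ∂_3 = (2 − 2) − 0 = 0, and there is no ∂_3, so H_2 ≅ 0.

H_0 ≅ Z,  H_1 ≅ Z,  H_2 = 0.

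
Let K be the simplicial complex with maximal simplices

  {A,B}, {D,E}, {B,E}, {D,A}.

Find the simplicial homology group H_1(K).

H_1 = Z.

We work with the vertex ordering A < B < D < E. The simplices of K, each written with vertices in increasing order, are:

  0-simplices (4): A, B, D, E
  1-simplices (4): AB, AD, BE, DE

so the chain groups are C_0 ≅ Z^4, C_1 ≅ Z^4.

Boundary ∂_1: C_1 → C_0 is given by ∂[p,q] = [q] − [p]. For instance
  ∂DE = E − D.
This gives a 4×4 integer matrix of rank 3; reducing to Smith normal form yields diagonal entries (1,1,1).

Now H_k = ker ∂_k / im ∂_{k+1}, so:

  H_1: rank ker ∂_1 − rank ∂_2 = (4 − 3) − 0 = 1, and there is no ∂_2, so H_1 ≅ Z.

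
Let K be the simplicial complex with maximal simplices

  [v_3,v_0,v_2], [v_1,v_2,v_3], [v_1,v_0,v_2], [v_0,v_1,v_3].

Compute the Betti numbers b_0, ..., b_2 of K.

We work with the vertex ordering v_0 < v_1 < v_2 < v_3. The simplices of K, each written with vertices in increasing order, are:

  0-simplices (4): [v_0], [v_1], [v_2], [v_3]
  1-simplices (6): [v_0,v_1], [v_0,v_2], [v_0,v_3], [v_1,v_2], [v_1,v_3], [v_2,v_3]
  2-simplices (4): [v_0,v_1,v_2], [v_0,v_1,v_3], [v_0,v_2,v_3], [v_1,v_2,v_3]

giving chain groups C_0 ≅ Z^4, C_1 ≅ Z^6, C_2 ≅ Z^4.

The boundary map ∂_1: C_1 → C_0 sends each edge [p,q] (with p < q) to q − p. For instance
  ∂[v_0,v_1] = [v_1] − [v_0].
The resulting 4×6 matrix has rank 3, and its Smith normal form has invariant factors (1,1,1).

Boundary ∂_2: C_2 → C_1 maps a triangle to the signed sum of its edges. For instance
  ∂[v_1,v_2,v_3] = [v_2,v_3] − [v_1,v_3] + [v_1,v_2],
  ∂[v_0,v_1,v_3] = [v_1,v_3] − [v_0,v_3] + [v_0,v_1].
As a 6×4 matrix over Z this has rank 3, with invariant factors (1,1,1).

From H_k ≅ ker(∂_k) / im(∂_{k+1}) we obtain:

  H_0: rank C_0 − rank ∂_1 = 4 − 3 = 1, and the invariant factors of ∂_1 are all 1, so H_0 = Z.
  H_1: rank ker ∂_1 − rank ∂_2 = (6 − 3) − 3 = 0, and the invariant factors of ∂_2 are all 1, so H_1 = 0.
  H_2: rank ker ∂_2 − rank ∂_3 = (4 − 3) − 0 = 1, and there is no ∂_3, so H_2 = Z.

As a check, the Euler characteristic is 4 − 6 + 4 = 2, which agrees with 1 − 0 + 1 = 2.
(K is a triangulation of the 2-sphere S^2.)

Hence the Betti numbers are b_0 = 1, b_1 = 0, b_2 = 1.

b_0 = 1, b_1 = 0, b_2 = 1.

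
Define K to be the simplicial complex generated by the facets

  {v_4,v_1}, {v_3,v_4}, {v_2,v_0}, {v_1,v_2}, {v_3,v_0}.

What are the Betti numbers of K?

We work with the vertex ordering v_0 < v_1 < v_2 < v_3 < v_4. The simplices of K, each written with vertices in increasing order, are:

  0-simplices (5): [v_0], [v_1], [v_2], [v_3], [v_4]
  1-simplices (5): [v_0,v_2], [v_0,v_3], [v_1,v_2], [v_1,v_4], [v_3,v_4]

Hence C_0 ≅ Z^5, C_1 ≅ Z^5.

∂_1: C_1 → C_0 maps an edge to its endpoints' difference, ∂[p,q] = q − p. For instance
  ∂[v_1,v_2] = [v_2] − [v_1].
The resulting 5×5 matrix has rank 4, and its Smith normal form has invariant factors (1,1,1,1).

Computing H_k = (kernel of ∂_k) / (image of ∂_{k+1}):

  H_0: rank C_0 − rank ∂_1 = 5 − 4 = 1, and the invariant factors of ∂_1 are all 1, so H_0 = Z.
  H_1: rank ker ∂_1 − rank ∂_2 = (5 − 4) − 0 = 1, and there is no ∂_2, so H_1 = Z.

Hence the Betti numbers are b_0 = 1, b_1 = 1.

b_0 = 1, b_1 = 1.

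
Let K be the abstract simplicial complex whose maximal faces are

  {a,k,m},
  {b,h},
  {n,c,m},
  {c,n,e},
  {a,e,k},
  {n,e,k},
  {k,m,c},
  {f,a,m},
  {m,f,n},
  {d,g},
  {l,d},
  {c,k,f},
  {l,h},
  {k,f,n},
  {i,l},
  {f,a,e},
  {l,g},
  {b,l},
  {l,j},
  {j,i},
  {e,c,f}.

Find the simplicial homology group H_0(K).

We work with the vertex ordering a < b < c < d < e < f < g < h < i < j < k < l < m < n. The simplices of K, each written with vertices in increasing order, are:

  0-simplices (14): a, b, c, d, e, f, g, h, i, j, k, l, m, n
  1-simplices (27): ae, af, ak, am, bh, bl, ce, cf, ck, cm, cn, dg, dl, ef, ek, en, fk, fm, fn, gl, hl, ij, il, jl, km, kn, mn
  2-simplices (12): aef, aek, afm, akm, cef, cen, cfk, ckm, cmn, ekn, fkn, fmn

Hence C_0 ≅ Z^14, C_1 ≅ Z^27, C_2 ≅ Z^12.

Boundary ∂_1: C_1 → C_0 maps an edge to its endpoints' difference, ∂[p,q] = q − p. For instance
  ∂hl = l − h.
The resulting 14×27 matrix has rank 12, and its Smith normal form has invariant factors (1,1,1,1,1,1,1,1,1,1,1,1).

Boundary ∂_2: C_2 → C_1 maps a triangle to the signed sum of its edges. For instance
  ∂fkn = kn − fn + fk,
  ∂cef = ef − cf + ce.
As a 27×12 matrix over Z this has rank 12, with invariant factors (1,1,1,1,1,1,1,1,1,1,1,2).

Now H_k = ker ∂_k / im ∂_{k+1}, so:

  H_0: rank C_0 − rank ∂_1 = 14 − 12 = 2, and the invariant factors of ∂_1 are all 1, so H_0 = Z^2.

(K is a triangulation of the disjoint union of the real projective plane RP^2 and a wedge of 3 circles.)

H_0 = Z^2.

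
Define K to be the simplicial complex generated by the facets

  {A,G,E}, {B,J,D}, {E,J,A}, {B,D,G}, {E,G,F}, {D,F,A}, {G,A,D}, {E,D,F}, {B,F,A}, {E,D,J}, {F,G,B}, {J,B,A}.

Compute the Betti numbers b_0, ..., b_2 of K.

b_0 = 1, b_1 = 0, b_2 = 0.

We work with the vertex ordering A < B < D < E < F < G < J. The simplices of K, each written with vertices in increasing order, are:

  0-simplices (7): A, B, D, E, F, G, J
  1-simplices (18): AB, AD, AE, AF, AG, AJ, BD, BF, BG, BJ, DE, DF, DG, DJ, EF, EG, EJ, FG
  2-simplices (12): ABF, ABJ, ADF, ADG, AEG, AEJ, BDG, BDJ, BFG, DEF, DEJ, EFG

Hence C_0 ≅ Z^7, C_1 ≅ Z^18, C_2 ≅ Z^12.

Boundary ∂_1: C_1 → C_0 is given by ∂[p,q] = [q] − [p].
The resulting 7×18 matrix has rank 6, and its Smith normal form has invariant factors (1,1,1,1,1,1).

∂_2: C_2 → C_1 maps a triangle to the signed sum of its edges. For instance
  ∂ABJ = BJ − AJ + AB,
  ∂ABF = BF − AF + AB.
This gives a 18×12 integer matrix of rank 12; reducing to Smith normal form yields diagonal entries (1,1,1,1,1,1,1,1,1,1,1,2).

Now H_k = ker ∂_k / im ∂_{k+1}, so:

  H_0: rank C_0 − rank ∂_1 = 7 − 6 = 1, and the invariant factors of ∂_1 are all 1, so H_0 ≅ Z.
  H_1: rank ker ∂_1 − rank ∂_2 = (18 − 6) − 12 = 0, and ∂_2 has invariant factor 2 > 1, so H_1 ≅ Z/2.
  H_2: rank ker ∂_2 − rank ∂_3 = (12 − 12) − 0 = 0, and there is no ∂_3, so H_2 ≅ 0.

As a check, the Euler characteristic is 7 − 18 + 12 = 1, which agrees with 1 − 0 + 0 = 1.

Hence the Betti numbers are b_0 = 1, b_1 = 0, b_2 = 0.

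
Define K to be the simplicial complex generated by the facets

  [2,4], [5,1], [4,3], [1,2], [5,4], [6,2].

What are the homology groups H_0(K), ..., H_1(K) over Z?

Take the total order 1 < 2 < 3 < 4 < 5 < 6 on the vertex set. Then K (dimension 1) consists of the simplices:

  0-simplices (6): [1], [2], [3], [4], [5], [6]
  1-simplices (6): [1,2], [1,5], [2,4], [2,6], [3,4], [4,5]

Hence C_0 ≅ Z^6, C_1 ≅ Z^6.

Boundary ∂_1: C_1 → C_0 sends each edge [p,q] (with p < q) to q − p. For instance
  ∂[2,4] = [4] − [2].
As a 6×6 matrix over Z this has rank 5, with invariant factors (1,1,1,1,1).

From H_k ≅ ker(∂_k) / im(∂_{k+1}) we obtain:

  H_0: rank C_0 − rank ∂_1 = 6 − 5 = 1, and the invariant factors of ∂_1 are all 1, so H_0 = Z.
  H_1: rank ker ∂_1 − rank ∂_2 = (6 − 5) − 0 = 1, and there is no ∂_2, so H_1 = Z.

As a check, the Euler characteristic is 6 − 6 = 0, which agrees with 1 − 1 = 0.

H_0 ≅ Z,  H_1 ≅ Z.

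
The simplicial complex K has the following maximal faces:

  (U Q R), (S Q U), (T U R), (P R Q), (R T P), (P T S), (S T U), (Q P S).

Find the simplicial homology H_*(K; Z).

We work with the vertex ordering P < Q < R < S < T < U. The simplices of K, each written with vertices in increasing order, are:

  0-simplices (6): P, Q, R, S, T, U
  1-simplices (12): PQ, PR, PS, PT, QR, QS, QU, RT, RU, ST, SU, TU
  2-simplices (8): PQR, PQS, PRT, PST, QRU, QSU, RTU, STU

Hence C_0 ≅ Z^6, C_1 ≅ Z^12, C_2 ≅ Z^8.

The boundary map ∂_1: C_1 → C_0 maps an edge to its endpoints' difference, ∂[p,q] = q − p. For instance
  ∂ST = T − S.
The resulting 6×12 matrix has rank 5, and its Smith normal form has invariant factors (1,1,1,1,1).

The boundary map ∂_2: C_2 → C_1 maps a triangle to the signed sum of its edges. For instance
  ∂PQR = QR − PR + PQ,
  ∂RTU = TU − RU + RT.
The 12×8 boundary matrix has rank 7 and Smith normal form diag(1,1,1,1,1,1,1).

Reading off H_k = ker ∂_k / im ∂_{k+1}:

  H_0: rank C_0 − rank ∂_1 = 6 − 5 = 1, and the invariant factors of ∂_1 are all 1, so H_0 ≅ Z.
  H_1: rank ker ∂_1 − rank ∂_2 = (12 − 5) − 7 = 0, and the invariant factors of ∂_2 are all 1, so H_1 ≅ 0.
  H_2: rank ker ∂_2 − rank ∂_3 = (8 − 7) − 0 = 1, and there is no ∂_3, so H_2 ≅ Z.

H_0 ≅ Z,  H_1 = 0,  H_2 ≅ Z.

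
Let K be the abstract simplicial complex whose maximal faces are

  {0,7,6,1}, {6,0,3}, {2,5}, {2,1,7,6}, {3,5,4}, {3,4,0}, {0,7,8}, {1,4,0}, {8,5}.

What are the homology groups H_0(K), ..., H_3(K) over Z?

H_0 = Z,  H_1 = Z^2,  H_2 = 0,  H_3 = 0.

We work with the vertex ordering 0 < 1 < 2 < 3 < 4 < 5 < 6 < 7 < 8. The simplices of K, each written with vertices in increasing order, are:

  0-simplices (9): [0], [1], [2], [3], [4], [5], [6], [7], [8]
  1-simplices (20): [0,1], [0,3], [0,4], [0,6], [0,7], [0,8], [1,2], [1,4], [1,6], [1,7], [2,5], [2,6], [2,7], [3,4], [3,5], [3,6], [4,5], [5,8], [6,7], [7,8]
  2-simplices (12): [0,1,4], [0,1,6], [0,1,7], [0,3,4], [0,3,6], [0,6,7], [0,7,8], [1,2,6], [1,2,7], [1,6,7], [2,6,7], [3,4,5]
  3-simplices (2): [0,1,6,7], [1,2,6,7]

giving chain groups C_0 ≅ Z^9, C_1 ≅ Z^20, C_2 ≅ Z^12, C_3 ≅ Z^2.

The boundary map ∂_1: C_1 → C_0 maps an edge to its endpoints' difference, ∂[p,q] = q − p.
As a 9×20 matrix over Z this has rank 8, with invariant factors (1,1,1,1,1,1,1,1).

∂_2: C_2 → C_1 maps a triangle to the signed sum of its edges. For instance
  ∂[3,4,5] = [4,5] − [3,5] + [3,4],
  ∂[0,1,4] = [1,4] − [0,4] + [0,1].
The 20×12 boundary matrix has rank 10 and Smith normal form diag(1,1,1,1,1,1,1,1,1,1).

Boundary ∂_3: C_3 → C_2 sends each 3-simplex σ to the alternating sum Σ_i (−1)^i (σ with its i-th vertex removed). For instance
  ∂[0,1,6,7] = [1,6,7] − [0,6,7] + [0,1,7] − [0,1,6],
  ∂[1,2,6,7] = [2,6,7] − [1,6,7] + [1,2,7] − [1,2,6].
As a 12×2 matrix over Z this has rank 2, with invariant factors (1,1).

From H_k ≅ ker(∂_k) / im(∂_{k+1}) we obtain:

  H_0: rank C_0 − rank ∂_1 = 9 − 8 = 1, and the invariant factors of ∂_1 are all 1, so H_0 = Z.
  H_1: rank ker ∂_1 − rank ∂_2 = (20 − 8) − 10 = 2, and the invariant factors of ∂_2 are all 1, so H_1 = Z^2.
  H_2: rank ker ∂_2 − rank ∂_3 = (12 − 10) − 2 = 0, and the invariant factors of ∂_3 are all 1, so H_2 = 0.
  H_3: rank ker ∂_3 − rank ∂_4 = (2 − 2) − 0 = 0, and there is no ∂_4, so H_3 = 0.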